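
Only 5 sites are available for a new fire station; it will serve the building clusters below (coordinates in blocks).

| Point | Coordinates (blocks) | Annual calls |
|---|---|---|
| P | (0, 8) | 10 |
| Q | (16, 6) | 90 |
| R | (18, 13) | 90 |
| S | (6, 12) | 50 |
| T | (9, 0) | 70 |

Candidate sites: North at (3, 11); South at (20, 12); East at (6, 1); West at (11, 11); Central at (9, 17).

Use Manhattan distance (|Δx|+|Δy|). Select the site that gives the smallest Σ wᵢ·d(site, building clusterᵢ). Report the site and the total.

Total weighted distance at each candidate:
  North (3, 11): total = 4600
  South (20, 12): total = 3720
  East (6, 1): total = 4470
  West (11, 11): total = 3060
  Central (9, 17): total = 4560
Minimum is at West with total 3060 blocks.

West, total 3060 blocks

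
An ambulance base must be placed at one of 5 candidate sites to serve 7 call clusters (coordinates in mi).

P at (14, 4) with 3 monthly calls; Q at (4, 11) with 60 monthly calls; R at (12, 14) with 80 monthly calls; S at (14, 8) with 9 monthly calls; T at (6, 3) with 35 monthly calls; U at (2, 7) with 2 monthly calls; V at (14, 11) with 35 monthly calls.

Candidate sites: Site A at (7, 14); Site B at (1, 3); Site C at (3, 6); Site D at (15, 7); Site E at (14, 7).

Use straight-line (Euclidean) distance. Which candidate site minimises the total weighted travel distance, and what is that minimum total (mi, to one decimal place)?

Total weighted distance at each candidate:
  Site A (7, 14): total = 1444.5
  Site B (1, 3): total = 2639.1
  Site C (3, 6): total = 1977.7
  Site D (15, 7): total = 1848.8
  Site E (14, 7): total = 1723.7
Minimum is at Site A with total 1444.5 mi.

Site A, total 1444.5 mi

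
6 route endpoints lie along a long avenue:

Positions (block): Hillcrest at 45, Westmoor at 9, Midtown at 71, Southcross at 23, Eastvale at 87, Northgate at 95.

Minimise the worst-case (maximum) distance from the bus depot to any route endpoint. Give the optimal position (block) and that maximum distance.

location 52, max distance 43

The 1-center on a line is the midpoint of the two extreme points: leftmost at 9, rightmost at 95.
Optimal location = (9 + 95)/2 = 52; maximum distance = (95 − 9)/2 = 43.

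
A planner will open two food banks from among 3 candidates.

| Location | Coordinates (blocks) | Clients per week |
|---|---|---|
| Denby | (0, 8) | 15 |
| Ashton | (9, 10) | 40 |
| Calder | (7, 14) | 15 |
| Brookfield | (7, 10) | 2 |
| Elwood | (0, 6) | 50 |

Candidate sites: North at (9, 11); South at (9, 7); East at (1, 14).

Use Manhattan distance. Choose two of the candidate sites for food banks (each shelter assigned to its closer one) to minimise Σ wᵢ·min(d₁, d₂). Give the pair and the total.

Evaluate every pair (each demand assigned to the nearer of the two):
  {North, East}: total = 676
  {North, South}: total = 771
  {South, East}: total = 775
Best pair: {North, East} with total 676.

{North, East}, total 676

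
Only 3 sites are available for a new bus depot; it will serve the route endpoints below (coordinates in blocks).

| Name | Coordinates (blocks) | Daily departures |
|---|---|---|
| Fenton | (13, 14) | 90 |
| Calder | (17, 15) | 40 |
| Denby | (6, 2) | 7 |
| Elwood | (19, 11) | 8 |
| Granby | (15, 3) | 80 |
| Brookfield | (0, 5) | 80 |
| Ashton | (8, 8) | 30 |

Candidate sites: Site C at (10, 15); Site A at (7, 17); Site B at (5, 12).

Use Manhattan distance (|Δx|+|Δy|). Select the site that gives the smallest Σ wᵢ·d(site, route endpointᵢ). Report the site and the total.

Site C, total 4093 blocks

Total weighted distance at each candidate:
  Site C (10, 15): total = 4093
  Site A (7, 17): total = 5126
  Site B (5, 12): total = 4387
Minimum is at Site C with total 4093 blocks.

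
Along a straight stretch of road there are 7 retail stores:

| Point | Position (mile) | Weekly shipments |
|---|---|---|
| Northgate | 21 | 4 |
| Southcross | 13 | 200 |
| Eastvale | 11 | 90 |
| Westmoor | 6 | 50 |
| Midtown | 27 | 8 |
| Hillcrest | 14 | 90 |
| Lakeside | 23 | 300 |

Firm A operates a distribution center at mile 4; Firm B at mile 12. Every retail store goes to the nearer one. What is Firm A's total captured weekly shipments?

The indifferent point is the midpoint (4+12)/2 = 8; retail stores left of it (closer to Firm A at 4) go to Firm A, those right go to Firm B.
  Westmoor at 6 (w=50) → Firm A
  Eastvale at 11 (w=90) → Firm B
  Southcross at 13 (w=200) → Firm B
  Hillcrest at 14 (w=90) → Firm B
  Northgate at 21 (w=4) → Firm B
  Lakeside at 23 (w=300) → Firm B
  Midtown at 27 (w=8) → Firm B
Firm A captures 50; Firm B captures 692.

50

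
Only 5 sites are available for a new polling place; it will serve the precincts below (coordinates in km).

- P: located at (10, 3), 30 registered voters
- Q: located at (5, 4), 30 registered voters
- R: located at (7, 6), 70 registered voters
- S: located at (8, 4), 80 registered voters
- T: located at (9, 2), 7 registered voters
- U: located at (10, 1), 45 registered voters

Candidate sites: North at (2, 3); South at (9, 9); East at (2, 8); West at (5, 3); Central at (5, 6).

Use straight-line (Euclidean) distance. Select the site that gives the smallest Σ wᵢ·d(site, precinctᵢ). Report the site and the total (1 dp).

West, total 956.6 km

Total weighted distance at each candidate:
  North (2, 3): total = 1650.2
  South (9, 9): total = 1446.7
  East (2, 8): total = 1929.8
  West (5, 3): total = 956.6
  Central (5, 6): total = 1021.2
Minimum is at West with total 956.6 km.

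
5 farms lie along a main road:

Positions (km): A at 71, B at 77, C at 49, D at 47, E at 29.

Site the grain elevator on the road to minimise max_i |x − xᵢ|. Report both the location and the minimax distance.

The 1-center on a line is the midpoint of the two extreme points: leftmost at 29, rightmost at 77.
Optimal location = (29 + 77)/2 = 53; maximum distance = (77 − 29)/2 = 24.

location 53, max distance 24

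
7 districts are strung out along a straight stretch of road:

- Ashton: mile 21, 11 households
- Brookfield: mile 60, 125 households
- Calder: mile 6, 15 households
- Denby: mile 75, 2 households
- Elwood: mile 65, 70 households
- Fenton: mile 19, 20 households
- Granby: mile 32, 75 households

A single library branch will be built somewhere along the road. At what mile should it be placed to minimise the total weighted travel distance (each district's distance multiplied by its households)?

x = 60

For a sum of weighted absolute distances on a line, the optimum is the weighted median (not the mean). Total weight W = 318; half-weight = 159.
Sort by position and accumulate weight:
  mile 6 (Calder, w=15) → cum 15
  mile 19 (Fenton, w=20) → cum 35
  mile 21 (Ashton, w=11) → cum 46
  mile 32 (Granby, w=75) → cum 121
  mile 60 (Brookfield, w=125) → cum 246  ≥ 159 → median here
  mile 65 (Elwood, w=70) → cum 316
  mile 75 (Denby, w=2) → cum 318
Optimal location: mile 60.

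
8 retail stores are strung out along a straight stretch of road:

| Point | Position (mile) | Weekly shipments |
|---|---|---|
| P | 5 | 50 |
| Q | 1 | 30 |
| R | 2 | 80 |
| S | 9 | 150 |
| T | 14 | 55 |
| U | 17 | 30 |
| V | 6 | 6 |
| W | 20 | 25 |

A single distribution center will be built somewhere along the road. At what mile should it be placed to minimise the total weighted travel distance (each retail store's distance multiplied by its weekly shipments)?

x = 9

For a sum of weighted absolute distances on a line, the optimum is the weighted median (not the mean). Total weight W = 426; half-weight = 213.
Sort by position and accumulate weight:
  mile 1 (Q, w=30) → cum 30
  mile 2 (R, w=80) → cum 110
  mile 5 (P, w=50) → cum 160
  mile 6 (V, w=6) → cum 166
  mile 9 (S, w=150) → cum 316  ≥ 213 → median here
  mile 14 (T, w=55) → cum 371
  mile 17 (U, w=30) → cum 401
  mile 20 (W, w=25) → cum 426
Optimal location: mile 9.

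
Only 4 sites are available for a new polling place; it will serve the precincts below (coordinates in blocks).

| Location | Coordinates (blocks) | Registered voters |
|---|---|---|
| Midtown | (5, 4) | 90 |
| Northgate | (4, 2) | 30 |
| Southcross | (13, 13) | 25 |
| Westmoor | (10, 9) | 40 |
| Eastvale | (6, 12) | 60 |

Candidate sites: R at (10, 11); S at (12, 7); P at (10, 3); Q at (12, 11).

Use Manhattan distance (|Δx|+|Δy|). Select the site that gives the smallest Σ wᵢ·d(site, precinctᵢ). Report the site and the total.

Total weighted distance at each candidate:
  R (10, 11): total = 2035
  S (12, 7): total = 2285
  P (10, 3): total = 2095
  Q (12, 11): total = 2425
Minimum is at R with total 2035 blocks.

R, total 2035 blocks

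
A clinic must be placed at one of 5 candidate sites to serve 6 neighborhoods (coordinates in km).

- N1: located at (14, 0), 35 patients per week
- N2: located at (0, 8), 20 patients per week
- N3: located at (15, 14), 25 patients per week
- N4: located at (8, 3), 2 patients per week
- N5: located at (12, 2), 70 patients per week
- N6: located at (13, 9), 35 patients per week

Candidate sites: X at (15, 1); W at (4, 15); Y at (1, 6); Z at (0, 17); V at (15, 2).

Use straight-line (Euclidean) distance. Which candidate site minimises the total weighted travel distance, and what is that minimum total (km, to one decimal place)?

Total weighted distance at each candidate:
  X (15, 1): total = 1230.1
  W (4, 15): total = 2540.7
  Y (1, 6): total = 2216.4
  Z (0, 17): total = 3244.4
  V (15, 2): total = 1180.3
Minimum is at V with total 1180.3 km.

V, total 1180.3 km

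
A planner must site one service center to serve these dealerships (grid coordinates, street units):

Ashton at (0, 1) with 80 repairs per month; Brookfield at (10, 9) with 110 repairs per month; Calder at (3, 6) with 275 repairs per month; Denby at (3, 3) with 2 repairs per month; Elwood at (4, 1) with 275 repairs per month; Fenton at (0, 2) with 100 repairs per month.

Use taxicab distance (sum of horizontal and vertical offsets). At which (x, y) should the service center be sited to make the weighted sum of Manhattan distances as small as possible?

Manhattan distance separates: Σwᵢ(|x−xᵢ|+|y−yᵢ|) = Σwᵢ|x−xᵢ| + Σwᵢ|y−yᵢ|, so x and y are optimised independently as 1-D weighted medians.
Total weight W = 842; half = 421.
x-coordinate, sorted with cumulative weight:
  x=0 (Ashton, w=80) cum 80
  x=0 (Fenton, w=100) cum 180
  x=3 (Calder, w=275) cum 455  ← median
  x=3 (Denby, w=2) cum 457
  x=4 (Elwood, w=275) cum 732
  x=10 (Brookfield, w=110) cum 842
⇒ x* = 3
y-coordinate, sorted with cumulative weight:
  y=1 (Ashton, w=80) cum 80
  y=1 (Elwood, w=275) cum 355
  y=2 (Fenton, w=100) cum 455  ← median
  y=3 (Denby, w=2) cum 457
  y=6 (Calder, w=275) cum 732
  y=9 (Brookfield, w=110) cum 842
⇒ y* = 2

(3, 2)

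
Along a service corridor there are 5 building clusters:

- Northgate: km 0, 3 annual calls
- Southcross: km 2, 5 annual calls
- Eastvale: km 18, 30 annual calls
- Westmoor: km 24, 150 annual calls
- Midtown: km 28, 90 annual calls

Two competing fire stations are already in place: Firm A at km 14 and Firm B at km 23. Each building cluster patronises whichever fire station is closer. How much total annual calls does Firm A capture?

The indifferent point is the midpoint (14+23)/2 = 18.5; building clusters left of it (closer to Firm A at 14) go to Firm A, those right go to Firm B.
  Northgate at 0 (w=3) → Firm A
  Southcross at 2 (w=5) → Firm A
  Eastvale at 18 (w=30) → Firm A
  Westmoor at 24 (w=150) → Firm B
  Midtown at 28 (w=90) → Firm B
Firm A captures 38; Firm B captures 240.

38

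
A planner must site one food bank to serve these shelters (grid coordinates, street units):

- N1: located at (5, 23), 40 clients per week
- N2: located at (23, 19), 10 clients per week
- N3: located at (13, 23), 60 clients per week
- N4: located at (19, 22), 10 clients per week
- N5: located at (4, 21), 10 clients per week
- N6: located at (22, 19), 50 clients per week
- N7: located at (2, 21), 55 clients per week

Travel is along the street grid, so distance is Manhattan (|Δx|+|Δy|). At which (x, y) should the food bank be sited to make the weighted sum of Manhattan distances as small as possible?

Manhattan distance separates: Σwᵢ(|x−xᵢ|+|y−yᵢ|) = Σwᵢ|x−xᵢ| + Σwᵢ|y−yᵢ|, so x and y are optimised independently as 1-D weighted medians.
Total weight W = 235; half = 117.5.
x-coordinate, sorted with cumulative weight:
  x=2 (N7, w=55) cum 55
  x=4 (N5, w=10) cum 65
  x=5 (N1, w=40) cum 105
  x=13 (N3, w=60) cum 165  ← median
  x=19 (N4, w=10) cum 175
  x=22 (N6, w=50) cum 225
  x=23 (N2, w=10) cum 235
⇒ x* = 13
y-coordinate, sorted with cumulative weight:
  y=19 (N2, w=10) cum 10
  y=19 (N6, w=50) cum 60
  y=21 (N5, w=10) cum 70
  y=21 (N7, w=55) cum 125  ← median
  y=22 (N4, w=10) cum 135
  y=23 (N1, w=40) cum 175
  y=23 (N3, w=60) cum 235
⇒ y* = 21

(13, 21)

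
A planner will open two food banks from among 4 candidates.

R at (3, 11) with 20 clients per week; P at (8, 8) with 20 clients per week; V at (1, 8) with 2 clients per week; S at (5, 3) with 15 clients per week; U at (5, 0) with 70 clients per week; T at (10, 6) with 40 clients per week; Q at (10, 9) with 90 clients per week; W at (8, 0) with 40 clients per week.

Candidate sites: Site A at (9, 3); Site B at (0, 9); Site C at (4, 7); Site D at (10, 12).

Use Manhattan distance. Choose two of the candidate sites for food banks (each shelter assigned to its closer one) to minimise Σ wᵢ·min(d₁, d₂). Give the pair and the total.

{Site A, Site D}, total 1446

Evaluate every pair (each demand assigned to the nearer of the two):
  {Site A, Site D}: total = 1446
  {Site A, Site C}: total = 1708
  {Site A, Site B}: total = 1724
  {Site C, Site D}: total = 1793
  {Site B, Site C}: total = 2279
  {Site B, Site D}: total = 2439
Best pair: {Site A, Site D} with total 1446.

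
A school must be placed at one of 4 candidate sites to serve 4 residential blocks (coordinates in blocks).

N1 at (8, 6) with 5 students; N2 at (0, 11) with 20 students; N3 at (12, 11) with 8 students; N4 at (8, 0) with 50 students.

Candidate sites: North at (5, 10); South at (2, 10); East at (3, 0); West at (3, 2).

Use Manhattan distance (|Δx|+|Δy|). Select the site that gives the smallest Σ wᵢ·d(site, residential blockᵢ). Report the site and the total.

Total weighted distance at each candidate:
  North (5, 10): total = 869
  South (2, 10): total = 998
  East (3, 0): total = 745
  West (3, 2): total = 779
Minimum is at East with total 745 blocks.

East, total 745 blocks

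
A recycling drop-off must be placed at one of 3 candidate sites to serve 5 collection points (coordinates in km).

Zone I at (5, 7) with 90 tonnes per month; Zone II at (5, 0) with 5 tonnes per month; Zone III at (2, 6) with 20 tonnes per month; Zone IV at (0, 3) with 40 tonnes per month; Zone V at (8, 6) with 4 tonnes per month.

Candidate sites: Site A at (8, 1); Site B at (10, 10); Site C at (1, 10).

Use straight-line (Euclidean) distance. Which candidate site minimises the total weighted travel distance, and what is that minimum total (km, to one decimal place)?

Site C, total 901.4 km

Total weighted distance at each candidate:
  Site A (8, 1): total = 1125.6
  Site B (10, 10): total = 1265.7
  Site C (1, 10): total = 901.4
Minimum is at Site C with total 901.4 km.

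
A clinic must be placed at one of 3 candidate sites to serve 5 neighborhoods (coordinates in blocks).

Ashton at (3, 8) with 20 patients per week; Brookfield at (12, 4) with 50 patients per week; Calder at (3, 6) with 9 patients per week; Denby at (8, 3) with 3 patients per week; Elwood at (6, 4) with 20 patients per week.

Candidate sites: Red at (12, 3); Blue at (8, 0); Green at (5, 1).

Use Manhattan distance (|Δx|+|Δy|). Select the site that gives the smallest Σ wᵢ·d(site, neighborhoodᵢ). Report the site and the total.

Red, total 590 blocks

Total weighted distance at each candidate:
  Red (12, 3): total = 590
  Blue (8, 0): total = 888
  Green (5, 1): total = 838
Minimum is at Red with total 590 blocks.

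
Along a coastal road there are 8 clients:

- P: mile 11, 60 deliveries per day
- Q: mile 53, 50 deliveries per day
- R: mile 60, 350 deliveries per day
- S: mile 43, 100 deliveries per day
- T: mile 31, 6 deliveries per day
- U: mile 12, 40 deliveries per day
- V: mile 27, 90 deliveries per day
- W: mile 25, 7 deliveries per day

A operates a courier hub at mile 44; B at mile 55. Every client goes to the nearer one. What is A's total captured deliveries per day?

The indifferent point is the midpoint (44+55)/2 = 49.5; clients left of it (closer to A at 44) go to A, those right go to B.
  P at 11 (w=60) → A
  U at 12 (w=40) → A
  W at 25 (w=7) → A
  V at 27 (w=90) → A
  T at 31 (w=6) → A
  S at 43 (w=100) → A
  Q at 53 (w=50) → B
  R at 60 (w=350) → B
A captures 303; B captures 400.

303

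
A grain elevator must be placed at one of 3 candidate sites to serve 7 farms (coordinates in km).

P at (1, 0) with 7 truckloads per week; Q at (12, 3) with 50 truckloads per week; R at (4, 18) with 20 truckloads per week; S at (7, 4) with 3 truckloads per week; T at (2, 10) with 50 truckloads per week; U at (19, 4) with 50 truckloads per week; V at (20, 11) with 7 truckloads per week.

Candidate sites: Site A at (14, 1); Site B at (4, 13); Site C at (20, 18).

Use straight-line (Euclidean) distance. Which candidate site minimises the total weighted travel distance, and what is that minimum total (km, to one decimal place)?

Site A, total 1773.2 km

Total weighted distance at each candidate:
  Site A (14, 1): total = 1773.2
  Site B (4, 13): total = 2030.0
  Site C (20, 18): total = 3146.2
Minimum is at Site A with total 1773.2 km.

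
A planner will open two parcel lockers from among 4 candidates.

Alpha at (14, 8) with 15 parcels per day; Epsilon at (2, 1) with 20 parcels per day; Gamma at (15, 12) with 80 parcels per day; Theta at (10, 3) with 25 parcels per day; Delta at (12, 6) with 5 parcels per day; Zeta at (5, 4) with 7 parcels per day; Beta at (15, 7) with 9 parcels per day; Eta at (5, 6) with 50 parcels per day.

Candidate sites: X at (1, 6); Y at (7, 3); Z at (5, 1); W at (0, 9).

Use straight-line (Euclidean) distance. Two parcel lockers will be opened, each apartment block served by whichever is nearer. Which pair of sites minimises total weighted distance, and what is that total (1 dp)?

Evaluate every pair (each demand assigned to the nearer of the two):
  {Y, Z}: total = 1532.9
  {X, Y}: total = 1574.9
  {Y, W}: total = 1580.6
  {X, Z}: total = 1923.9
  {Z, W}: total = 1973.9
  {X, W}: total = 2167.6
Best pair: {Y, Z} with total 1532.9.

{Y, Z}, total 1532.9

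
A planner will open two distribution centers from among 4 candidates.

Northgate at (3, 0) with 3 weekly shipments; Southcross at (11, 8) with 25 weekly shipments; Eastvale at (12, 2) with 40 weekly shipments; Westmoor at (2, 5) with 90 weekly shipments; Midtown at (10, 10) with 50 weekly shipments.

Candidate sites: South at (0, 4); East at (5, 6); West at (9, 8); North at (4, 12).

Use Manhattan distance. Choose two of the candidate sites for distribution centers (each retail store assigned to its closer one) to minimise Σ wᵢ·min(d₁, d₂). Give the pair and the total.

{South, West}, total 851

Evaluate every pair (each demand assigned to the nearer of the two):
  {South, West}: total = 851
  {East, West}: total = 944
  {South, East}: total = 1381
  {West, North}: total = 1409
  {East, North}: total = 1424
  {South, North}: total = 1526
Best pair: {South, West} with total 851.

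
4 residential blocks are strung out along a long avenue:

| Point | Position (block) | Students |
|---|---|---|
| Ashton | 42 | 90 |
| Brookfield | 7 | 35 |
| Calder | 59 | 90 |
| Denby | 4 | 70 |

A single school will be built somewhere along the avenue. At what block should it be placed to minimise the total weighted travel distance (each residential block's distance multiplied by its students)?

For a sum of weighted absolute distances on a line, the optimum is the weighted median (not the mean). Total weight W = 285; half-weight = 142.5.
Sort by position and accumulate weight:
  block 4 (Denby, w=70) → cum 70
  block 7 (Brookfield, w=35) → cum 105
  block 42 (Ashton, w=90) → cum 195  ≥ 142.5 → median here
  block 59 (Calder, w=90) → cum 285
Optimal location: block 42.

x = 42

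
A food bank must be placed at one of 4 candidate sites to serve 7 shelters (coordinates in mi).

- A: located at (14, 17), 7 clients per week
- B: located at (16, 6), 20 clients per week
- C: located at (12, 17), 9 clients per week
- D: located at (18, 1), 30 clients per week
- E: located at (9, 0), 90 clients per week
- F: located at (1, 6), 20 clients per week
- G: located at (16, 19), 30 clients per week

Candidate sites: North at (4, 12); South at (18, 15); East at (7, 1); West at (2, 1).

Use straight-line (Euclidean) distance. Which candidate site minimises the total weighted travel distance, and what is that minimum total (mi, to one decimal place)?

East, total 1770.2 mi

Total weighted distance at each candidate:
  North (4, 12): total = 2686.6
  South (18, 15): total = 2785.8
  East (7, 1): total = 1770.2
  West (2, 1): total = 2509.6
Minimum is at East with total 1770.2 mi.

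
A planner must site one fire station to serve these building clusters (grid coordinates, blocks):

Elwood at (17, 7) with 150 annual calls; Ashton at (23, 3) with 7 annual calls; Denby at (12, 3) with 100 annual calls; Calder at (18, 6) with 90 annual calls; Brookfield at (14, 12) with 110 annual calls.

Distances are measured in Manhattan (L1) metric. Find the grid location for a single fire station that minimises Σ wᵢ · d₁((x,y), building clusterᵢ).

(17, 7)

Manhattan distance separates: Σwᵢ(|x−xᵢ|+|y−yᵢ|) = Σwᵢ|x−xᵢ| + Σwᵢ|y−yᵢ|, so x and y are optimised independently as 1-D weighted medians.
Total weight W = 457; half = 228.5.
x-coordinate, sorted with cumulative weight:
  x=12 (Denby, w=100) cum 100
  x=14 (Brookfield, w=110) cum 210
  x=17 (Elwood, w=150) cum 360  ← median
  x=18 (Calder, w=90) cum 450
  x=23 (Ashton, w=7) cum 457
⇒ x* = 17
y-coordinate, sorted with cumulative weight:
  y=3 (Ashton, w=7) cum 7
  y=3 (Denby, w=100) cum 107
  y=6 (Calder, w=90) cum 197
  y=7 (Elwood, w=150) cum 347  ← median
  y=12 (Brookfield, w=110) cum 457
⇒ y* = 7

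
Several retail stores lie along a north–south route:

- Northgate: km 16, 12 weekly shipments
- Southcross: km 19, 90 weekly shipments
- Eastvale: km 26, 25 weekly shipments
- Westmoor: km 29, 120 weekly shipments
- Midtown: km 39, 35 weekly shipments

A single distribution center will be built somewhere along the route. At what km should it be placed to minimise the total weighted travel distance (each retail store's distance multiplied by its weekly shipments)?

For a sum of weighted absolute distances on a line, the optimum is the weighted median (not the mean). Total weight W = 282; half-weight = 141.
Sort by position and accumulate weight:
  km 16 (Northgate, w=12) → cum 12
  km 19 (Southcross, w=90) → cum 102
  km 26 (Eastvale, w=25) → cum 127
  km 29 (Westmoor, w=120) → cum 247  ≥ 141 → median here
  km 39 (Midtown, w=35) → cum 282
Optimal location: km 29.

x = 29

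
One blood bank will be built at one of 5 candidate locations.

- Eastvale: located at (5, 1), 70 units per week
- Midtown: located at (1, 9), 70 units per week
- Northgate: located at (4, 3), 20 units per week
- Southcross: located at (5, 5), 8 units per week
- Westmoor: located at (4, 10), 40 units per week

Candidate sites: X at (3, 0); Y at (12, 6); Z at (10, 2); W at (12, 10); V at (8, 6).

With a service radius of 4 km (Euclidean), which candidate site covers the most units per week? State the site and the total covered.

X, covering 90

Coverage radius r = 4 km; a point is covered iff (Δx)²+(Δy)² ≤ 4² = 16.
  X (3, 0): covers {Eastvale, Northgate} → 90
  Y (12, 6): covers {none} → 0
  Z (10, 2): covers {none} → 0
  W (12, 10): covers {none} → 0
  V (8, 6): covers {Southcross} → 8
Maximum coverage at X: 90 units per week.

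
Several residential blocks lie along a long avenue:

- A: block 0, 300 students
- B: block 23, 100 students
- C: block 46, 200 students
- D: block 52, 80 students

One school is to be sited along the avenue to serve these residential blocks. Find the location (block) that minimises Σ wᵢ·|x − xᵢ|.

x = 23

For a sum of weighted absolute distances on a line, the optimum is the weighted median (not the mean). Total weight W = 680; half-weight = 340.
Sort by position and accumulate weight:
  block 0 (A, w=300) → cum 300
  block 23 (B, w=100) → cum 400  ≥ 340 → median here
  block 46 (C, w=200) → cum 600
  block 52 (D, w=80) → cum 680
Optimal location: block 23.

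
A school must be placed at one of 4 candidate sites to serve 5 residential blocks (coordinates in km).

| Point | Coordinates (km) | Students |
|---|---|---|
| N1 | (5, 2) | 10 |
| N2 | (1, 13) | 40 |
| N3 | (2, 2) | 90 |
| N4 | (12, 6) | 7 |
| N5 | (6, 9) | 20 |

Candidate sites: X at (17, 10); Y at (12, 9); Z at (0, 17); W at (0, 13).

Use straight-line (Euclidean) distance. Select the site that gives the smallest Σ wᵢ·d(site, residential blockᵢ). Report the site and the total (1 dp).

W, total 1408.5 km

Total weighted distance at each candidate:
  X (17, 10): total = 2591.1
  Y (12, 9): total = 1806.8
  Z (0, 17): total = 1998.9
  W (0, 13): total = 1408.5
Minimum is at W with total 1408.5 km.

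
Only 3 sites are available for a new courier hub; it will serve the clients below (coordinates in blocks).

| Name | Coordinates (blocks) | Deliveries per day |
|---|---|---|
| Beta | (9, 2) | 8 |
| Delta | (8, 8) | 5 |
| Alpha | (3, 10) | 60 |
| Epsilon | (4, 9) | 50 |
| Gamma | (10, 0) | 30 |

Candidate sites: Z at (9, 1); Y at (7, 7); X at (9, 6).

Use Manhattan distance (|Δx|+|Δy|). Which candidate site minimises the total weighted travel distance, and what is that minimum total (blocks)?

Total weighted distance at each candidate:
  Z (9, 1): total = 1658
  Y (7, 7): total = 1036
  X (9, 6): total = 1257
Minimum is at Y with total 1036 blocks.

Y, total 1036 blocks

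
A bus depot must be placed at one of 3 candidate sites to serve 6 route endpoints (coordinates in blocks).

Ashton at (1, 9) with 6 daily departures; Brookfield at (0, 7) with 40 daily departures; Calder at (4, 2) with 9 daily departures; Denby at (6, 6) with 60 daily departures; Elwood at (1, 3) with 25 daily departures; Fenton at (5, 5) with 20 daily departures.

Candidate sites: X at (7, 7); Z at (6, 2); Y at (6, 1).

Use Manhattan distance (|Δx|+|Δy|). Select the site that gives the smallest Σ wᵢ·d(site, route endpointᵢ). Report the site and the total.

X, total 850 blocks

Total weighted distance at each candidate:
  X (7, 7): total = 850
  Z (6, 2): total = 1000
  Y (6, 1): total = 1160
Minimum is at X with total 850 blocks.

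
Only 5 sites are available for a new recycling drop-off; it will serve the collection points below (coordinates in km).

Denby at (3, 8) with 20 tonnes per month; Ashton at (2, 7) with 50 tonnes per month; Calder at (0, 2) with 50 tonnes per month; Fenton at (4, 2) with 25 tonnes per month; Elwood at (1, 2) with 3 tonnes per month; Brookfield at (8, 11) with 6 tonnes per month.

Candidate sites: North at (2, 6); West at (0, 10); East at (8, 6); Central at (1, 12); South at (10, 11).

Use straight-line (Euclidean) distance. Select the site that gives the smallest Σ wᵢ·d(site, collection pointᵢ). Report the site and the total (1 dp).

Total weighted distance at each candidate:
  North (2, 6): total = 489.4
  West (0, 10): total = 948.6
  East (8, 6): total = 1054.7
  Central (1, 12): total = 1180.3
  South (10, 11): total = 1592.8
Minimum is at North with total 489.4 km.

North, total 489.4 km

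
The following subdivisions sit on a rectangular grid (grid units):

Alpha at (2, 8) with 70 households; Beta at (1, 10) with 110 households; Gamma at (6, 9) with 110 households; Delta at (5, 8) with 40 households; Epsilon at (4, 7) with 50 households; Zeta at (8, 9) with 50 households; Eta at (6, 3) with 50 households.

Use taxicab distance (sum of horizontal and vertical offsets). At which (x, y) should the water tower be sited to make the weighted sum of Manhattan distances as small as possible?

Manhattan distance separates: Σwᵢ(|x−xᵢ|+|y−yᵢ|) = Σwᵢ|x−xᵢ| + Σwᵢ|y−yᵢ|, so x and y are optimised independently as 1-D weighted medians.
Total weight W = 480; half = 240.
x-coordinate, sorted with cumulative weight:
  x=1 (Beta, w=110) cum 110
  x=2 (Alpha, w=70) cum 180
  x=4 (Epsilon, w=50) cum 230
  x=5 (Delta, w=40) cum 270  ← median
  x=6 (Gamma, w=110) cum 380
  x=6 (Eta, w=50) cum 430
  x=8 (Zeta, w=50) cum 480
⇒ x* = 5
y-coordinate, sorted with cumulative weight:
  y=3 (Eta, w=50) cum 50
  y=7 (Epsilon, w=50) cum 100
  y=8 (Alpha, w=70) cum 170
  y=8 (Delta, w=40) cum 210
  y=9 (Gamma, w=110) cum 320  ← median
  y=9 (Zeta, w=50) cum 370
  y=10 (Beta, w=110) cum 480
⇒ y* = 9

(5, 9)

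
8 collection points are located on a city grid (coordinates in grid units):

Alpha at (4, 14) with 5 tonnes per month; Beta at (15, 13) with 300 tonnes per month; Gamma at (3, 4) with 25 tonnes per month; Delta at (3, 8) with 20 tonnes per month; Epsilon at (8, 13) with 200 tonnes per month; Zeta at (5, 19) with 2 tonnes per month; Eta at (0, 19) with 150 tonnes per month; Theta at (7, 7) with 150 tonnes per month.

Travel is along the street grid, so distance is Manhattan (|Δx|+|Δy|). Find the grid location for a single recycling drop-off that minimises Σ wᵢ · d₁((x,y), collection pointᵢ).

(8, 13)

Manhattan distance separates: Σwᵢ(|x−xᵢ|+|y−yᵢ|) = Σwᵢ|x−xᵢ| + Σwᵢ|y−yᵢ|, so x and y are optimised independently as 1-D weighted medians.
Total weight W = 852; half = 426.
x-coordinate, sorted with cumulative weight:
  x=0 (Eta, w=150) cum 150
  x=3 (Gamma, w=25) cum 175
  x=3 (Delta, w=20) cum 195
  x=4 (Alpha, w=5) cum 200
  x=5 (Zeta, w=2) cum 202
  x=7 (Theta, w=150) cum 352
  x=8 (Epsilon, w=200) cum 552  ← median
  x=15 (Beta, w=300) cum 852
⇒ x* = 8
y-coordinate, sorted with cumulative weight:
  y=4 (Gamma, w=25) cum 25
  y=7 (Theta, w=150) cum 175
  y=8 (Delta, w=20) cum 195
  y=13 (Beta, w=300) cum 495  ← median
  y=13 (Epsilon, w=200) cum 695
  y=14 (Alpha, w=5) cum 700
  y=19 (Zeta, w=2) cum 702
  y=19 (Eta, w=150) cum 852
⇒ y* = 13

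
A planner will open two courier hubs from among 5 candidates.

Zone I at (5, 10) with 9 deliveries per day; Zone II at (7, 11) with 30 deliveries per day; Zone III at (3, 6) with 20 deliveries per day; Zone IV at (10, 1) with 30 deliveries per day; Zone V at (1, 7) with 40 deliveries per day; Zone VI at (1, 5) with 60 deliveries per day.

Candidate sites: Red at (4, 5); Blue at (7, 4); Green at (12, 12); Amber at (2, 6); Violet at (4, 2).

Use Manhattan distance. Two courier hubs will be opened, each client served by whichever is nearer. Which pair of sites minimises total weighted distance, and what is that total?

{Blue, Amber}, total 673

Evaluate every pair (each demand assigned to the nearer of the two):
  {Blue, Amber}: total = 673
  {Amber, Violet}: total = 793
  {Red, Amber}: total = 844
  {Green, Amber}: total = 853
  {Red, Blue}: total = 864
  {Red, Green}: total = 954
  {Red, Violet}: total = 954
  {Blue, Violet}: total = 1242
  {Green, Violet}: total = 1251
  {Blue, Green}: total = 1332
Best pair: {Blue, Amber} with total 673.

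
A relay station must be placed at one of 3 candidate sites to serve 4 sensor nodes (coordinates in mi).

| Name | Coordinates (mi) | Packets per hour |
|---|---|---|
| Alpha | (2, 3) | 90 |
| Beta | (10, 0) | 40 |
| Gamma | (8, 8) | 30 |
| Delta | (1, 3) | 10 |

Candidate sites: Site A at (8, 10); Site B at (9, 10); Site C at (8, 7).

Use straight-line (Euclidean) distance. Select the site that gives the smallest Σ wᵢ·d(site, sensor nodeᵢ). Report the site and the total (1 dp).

Total weighted distance at each candidate:
  Site A (8, 10): total = 1396.7
  Site B (9, 10): total = 1466.3
  Site C (8, 7): total = 1050.8
Minimum is at Site C with total 1050.8 mi.

Site C, total 1050.8 mi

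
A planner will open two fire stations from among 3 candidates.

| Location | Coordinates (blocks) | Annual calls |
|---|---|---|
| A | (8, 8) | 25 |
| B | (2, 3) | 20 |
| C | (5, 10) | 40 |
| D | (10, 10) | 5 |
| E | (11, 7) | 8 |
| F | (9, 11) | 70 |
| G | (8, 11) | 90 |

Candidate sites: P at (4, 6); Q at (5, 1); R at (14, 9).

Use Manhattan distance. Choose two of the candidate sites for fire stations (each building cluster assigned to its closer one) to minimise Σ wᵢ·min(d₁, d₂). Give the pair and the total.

{P, R}, total 1725

Evaluate every pair (each demand assigned to the nearer of the two):
  {P, R}: total = 1725
  {Q, R}: total = 1910
  {P, Q}: total = 2074
Best pair: {P, R} with total 1725.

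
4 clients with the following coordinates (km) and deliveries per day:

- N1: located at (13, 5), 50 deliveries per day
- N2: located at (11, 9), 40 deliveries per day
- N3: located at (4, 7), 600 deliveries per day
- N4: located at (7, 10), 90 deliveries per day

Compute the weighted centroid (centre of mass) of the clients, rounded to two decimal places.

(5.28, 7.32)

The minimiser of Σwᵢ‖p−pᵢ‖² is the weighted centroid p* = (Σwᵢpᵢ)/(Σwᵢ).
Σwᵢ = 780.
Σwᵢxᵢ = 50·13 + 40·11 + 600·4 + 90·7 = 4120.
Σwᵢyᵢ = 50·5 + 40·9 + 600·7 + 90·10 = 5710.
x* = 4120/780 = 5.28, y* = 5710/780 = 7.32.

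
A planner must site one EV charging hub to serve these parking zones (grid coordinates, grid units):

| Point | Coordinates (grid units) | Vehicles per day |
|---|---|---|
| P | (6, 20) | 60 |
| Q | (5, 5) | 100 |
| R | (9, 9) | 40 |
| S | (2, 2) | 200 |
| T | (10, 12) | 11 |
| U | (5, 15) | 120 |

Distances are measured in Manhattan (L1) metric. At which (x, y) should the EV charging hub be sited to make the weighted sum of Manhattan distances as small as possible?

Manhattan distance separates: Σwᵢ(|x−xᵢ|+|y−yᵢ|) = Σwᵢ|x−xᵢ| + Σwᵢ|y−yᵢ|, so x and y are optimised independently as 1-D weighted medians.
Total weight W = 531; half = 265.5.
x-coordinate, sorted with cumulative weight:
  x=2 (S, w=200) cum 200
  x=5 (Q, w=100) cum 300  ← median
  x=5 (U, w=120) cum 420
  x=6 (P, w=60) cum 480
  x=9 (R, w=40) cum 520
  x=10 (T, w=11) cum 531
⇒ x* = 5
y-coordinate, sorted with cumulative weight:
  y=2 (S, w=200) cum 200
  y=5 (Q, w=100) cum 300  ← median
  y=9 (R, w=40) cum 340
  y=12 (T, w=11) cum 351
  y=15 (U, w=120) cum 471
  y=20 (P, w=60) cum 531
⇒ y* = 5

(5, 5)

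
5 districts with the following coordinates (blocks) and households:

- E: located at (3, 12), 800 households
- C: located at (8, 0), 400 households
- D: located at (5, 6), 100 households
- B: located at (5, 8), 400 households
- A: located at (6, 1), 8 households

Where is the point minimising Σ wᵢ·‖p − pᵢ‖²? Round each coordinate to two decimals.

(4.77, 7.85)

The minimiser of Σwᵢ‖p−pᵢ‖² is the weighted centroid p* = (Σwᵢpᵢ)/(Σwᵢ).
Σwᵢ = 1708.
Σwᵢxᵢ = 800·3 + 400·8 + 100·5 + 400·5 + 8·6 = 8148.
Σwᵢyᵢ = 800·12 + 400·0 + 100·6 + 400·8 + 8·1 = 13408.
x* = 8148/1708 = 4.77, y* = 13408/1708 = 7.85.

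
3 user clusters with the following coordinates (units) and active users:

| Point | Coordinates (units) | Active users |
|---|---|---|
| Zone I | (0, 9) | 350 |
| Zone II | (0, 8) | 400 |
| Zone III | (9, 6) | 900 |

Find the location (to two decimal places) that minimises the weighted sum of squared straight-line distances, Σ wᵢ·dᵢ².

The minimiser of Σwᵢ‖p−pᵢ‖² is the weighted centroid p* = (Σwᵢpᵢ)/(Σwᵢ).
Σwᵢ = 1650.
Σwᵢxᵢ = 350·0 + 400·0 + 900·9 = 8100.
Σwᵢyᵢ = 350·9 + 400·8 + 900·6 = 11750.
x* = 8100/1650 = 4.91, y* = 11750/1650 = 7.12.

(4.91, 7.12)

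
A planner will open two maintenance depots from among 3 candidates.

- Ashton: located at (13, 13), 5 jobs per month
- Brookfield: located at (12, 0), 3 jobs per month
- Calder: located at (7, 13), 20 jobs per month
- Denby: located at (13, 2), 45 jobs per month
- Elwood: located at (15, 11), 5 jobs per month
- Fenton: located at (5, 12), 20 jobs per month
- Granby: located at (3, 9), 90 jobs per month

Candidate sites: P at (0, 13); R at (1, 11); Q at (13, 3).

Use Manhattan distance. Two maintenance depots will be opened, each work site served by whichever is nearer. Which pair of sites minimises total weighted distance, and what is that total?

Evaluate every pair (each demand assigned to the nearer of the two):
  {R, Q}: total = 777
  {P, Q}: total = 1047
  {P, R}: total = 1746
Best pair: {R, Q} with total 777.

{R, Q}, total 777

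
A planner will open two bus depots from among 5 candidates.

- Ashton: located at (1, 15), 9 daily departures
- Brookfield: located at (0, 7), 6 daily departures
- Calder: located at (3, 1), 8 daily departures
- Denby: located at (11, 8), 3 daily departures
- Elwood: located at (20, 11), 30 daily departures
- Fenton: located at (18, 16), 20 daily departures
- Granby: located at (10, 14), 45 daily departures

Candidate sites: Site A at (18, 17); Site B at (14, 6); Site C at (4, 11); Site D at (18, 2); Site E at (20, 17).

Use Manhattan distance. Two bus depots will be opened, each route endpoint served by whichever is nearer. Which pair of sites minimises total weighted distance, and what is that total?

{Site C, Site E}, total 874

Evaluate every pair (each demand assigned to the nearer of the two):
  {Site C, Site E}: total = 874
  {Site A, Site C}: total = 894
  {Site A, Site B}: total = 1159
  {Site B, Site E}: total = 1202
  {Site B, Site C}: total = 1229
  {Site A, Site D}: total = 1231
  {Site C, Site D}: total = 1244
  {Site D, Site E}: total = 1319
  {Site A, Site E}: total = 1330
  {Site B, Site D}: total = 1581
Best pair: {Site C, Site E} with total 874.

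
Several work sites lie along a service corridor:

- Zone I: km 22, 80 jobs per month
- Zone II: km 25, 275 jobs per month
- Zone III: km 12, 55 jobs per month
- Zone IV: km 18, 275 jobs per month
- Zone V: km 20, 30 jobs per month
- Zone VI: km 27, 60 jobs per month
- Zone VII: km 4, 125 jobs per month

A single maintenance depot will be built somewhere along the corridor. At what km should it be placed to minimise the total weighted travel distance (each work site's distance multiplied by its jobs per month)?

For a sum of weighted absolute distances on a line, the optimum is the weighted median (not the mean). Total weight W = 900; half-weight = 450.
Sort by position and accumulate weight:
  km 4 (Zone VII, w=125) → cum 125
  km 12 (Zone III, w=55) → cum 180
  km 18 (Zone IV, w=275) → cum 455  ≥ 450 → median here
  km 20 (Zone V, w=30) → cum 485
  km 22 (Zone I, w=80) → cum 565
  km 25 (Zone II, w=275) → cum 840
  km 27 (Zone VI, w=60) → cum 900
Optimal location: km 18.

x = 18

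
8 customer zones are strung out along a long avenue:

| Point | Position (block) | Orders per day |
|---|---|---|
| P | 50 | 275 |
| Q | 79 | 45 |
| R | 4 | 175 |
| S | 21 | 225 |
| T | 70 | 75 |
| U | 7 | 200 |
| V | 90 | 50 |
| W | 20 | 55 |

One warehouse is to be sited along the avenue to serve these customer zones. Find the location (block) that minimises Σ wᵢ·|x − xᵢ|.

x = 21

For a sum of weighted absolute distances on a line, the optimum is the weighted median (not the mean). Total weight W = 1100; half-weight = 550.
Sort by position and accumulate weight:
  block 4 (R, w=175) → cum 175
  block 7 (U, w=200) → cum 375
  block 20 (W, w=55) → cum 430
  block 21 (S, w=225) → cum 655  ≥ 550 → median here
  block 50 (P, w=275) → cum 930
  block 70 (T, w=75) → cum 1005
  block 79 (Q, w=45) → cum 1050
  block 90 (V, w=50) → cum 1100
Optimal location: block 21.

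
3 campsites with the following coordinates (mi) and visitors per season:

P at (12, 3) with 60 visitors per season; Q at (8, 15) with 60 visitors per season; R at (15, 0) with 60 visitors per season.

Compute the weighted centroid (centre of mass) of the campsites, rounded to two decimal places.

(11.67, 6.00)

The minimiser of Σwᵢ‖p−pᵢ‖² is the weighted centroid p* = (Σwᵢpᵢ)/(Σwᵢ).
Σwᵢ = 180.
Σwᵢxᵢ = 60·12 + 60·8 + 60·15 = 2100.
Σwᵢyᵢ = 60·3 + 60·15 + 60·0 = 1080.
x* = 2100/180 = 11.67, y* = 1080/180 = 6.00.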